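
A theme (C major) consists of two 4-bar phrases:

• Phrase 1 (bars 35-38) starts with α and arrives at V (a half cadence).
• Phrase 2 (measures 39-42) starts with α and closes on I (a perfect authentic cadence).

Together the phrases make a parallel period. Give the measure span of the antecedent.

measures 35–38

The phrase ending with the weaker cadence (half cadence) is the antecedent; the one ending more conclusively (perfect authentic cadence) is the consequent. The antecedent is measures 35–38.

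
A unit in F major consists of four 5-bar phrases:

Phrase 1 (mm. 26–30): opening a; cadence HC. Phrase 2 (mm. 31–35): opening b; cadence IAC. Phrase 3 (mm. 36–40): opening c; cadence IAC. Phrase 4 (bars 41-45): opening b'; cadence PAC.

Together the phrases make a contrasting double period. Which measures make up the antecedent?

measures 26–35

In a double period the first pair of phrases (ending imperfect authentic cadence) is the large antecedent and the second pair (ending perfect authentic cadence) is the large consequent; the antecedent is measures 26–35.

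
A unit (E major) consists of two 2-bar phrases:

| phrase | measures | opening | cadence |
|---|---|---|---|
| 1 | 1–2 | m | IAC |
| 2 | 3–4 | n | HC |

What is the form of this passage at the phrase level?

The second phrase closes with a half cadence, which is not stronger than the first phrase's imperfect authentic cadence; without a weak→strong cadential pair there is no antecedent–consequent relationship, so this is a phrase group rather than a period.

phrase group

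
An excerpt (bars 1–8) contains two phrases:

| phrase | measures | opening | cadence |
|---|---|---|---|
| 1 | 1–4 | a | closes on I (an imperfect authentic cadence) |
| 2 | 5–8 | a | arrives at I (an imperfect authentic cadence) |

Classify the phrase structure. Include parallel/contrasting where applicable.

Both phrases have the same opening (a) and the same cadence (imperfect authentic cadence): the second is a restatement, not a consequent, so this is a repeated phrase rather than a period.

repeated phrase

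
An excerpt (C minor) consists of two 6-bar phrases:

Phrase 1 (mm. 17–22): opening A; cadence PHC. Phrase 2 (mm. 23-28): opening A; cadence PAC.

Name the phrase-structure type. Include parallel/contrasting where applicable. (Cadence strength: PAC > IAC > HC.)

Phrase 1 ends with a Phrygian half cadence (weaker) and phrase 2 with a perfect authentic cadence (stronger): antecedent + consequent = a period.
The two phrases open with the same material (A / A), so the period is parallel.

parallel period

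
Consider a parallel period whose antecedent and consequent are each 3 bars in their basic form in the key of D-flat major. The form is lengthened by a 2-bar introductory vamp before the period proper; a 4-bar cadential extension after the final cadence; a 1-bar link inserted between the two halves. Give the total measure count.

13 measures

Basic parallel period: 3 + 3 = 6 bars.
6 (basic form) + 2 (introduction) + 4 (cadential extension) + 1 (link) = 13.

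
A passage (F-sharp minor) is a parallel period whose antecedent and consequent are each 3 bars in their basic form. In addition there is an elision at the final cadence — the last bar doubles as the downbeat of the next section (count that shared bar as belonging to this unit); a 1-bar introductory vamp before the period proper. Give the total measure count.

Basic parallel period: 3 + 3 = 6 bars.
6 (basic form) + 1 (introduction) = 7.
The elision shares a bar with the next section but does not change this unit's count.

7 measures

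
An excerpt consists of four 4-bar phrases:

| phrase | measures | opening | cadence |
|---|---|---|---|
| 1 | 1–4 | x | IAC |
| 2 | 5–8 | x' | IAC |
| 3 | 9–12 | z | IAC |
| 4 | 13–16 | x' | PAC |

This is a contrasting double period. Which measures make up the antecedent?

measures 1–8

In a double period the first pair of phrases (ending imperfect authentic cadence) is the large antecedent and the second pair (ending perfect authentic cadence) is the large consequent; the antecedent is measures 1–8.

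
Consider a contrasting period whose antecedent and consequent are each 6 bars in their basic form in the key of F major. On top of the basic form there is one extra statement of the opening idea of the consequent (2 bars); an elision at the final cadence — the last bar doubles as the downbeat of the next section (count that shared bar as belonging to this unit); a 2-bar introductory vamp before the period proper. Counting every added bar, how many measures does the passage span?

16 measures

Basic contrasting period: 6 + 6 = 12 bars.
12 (basic form) + 2 (extra statement) + 2 (introduction) = 16.
The elision shares a bar with the next section but does not change this unit's count.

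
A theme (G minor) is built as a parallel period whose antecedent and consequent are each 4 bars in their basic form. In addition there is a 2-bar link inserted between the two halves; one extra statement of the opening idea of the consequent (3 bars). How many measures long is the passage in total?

13 measures

Basic parallel period: 4 + 4 = 8 bars.
8 (basic form) + 2 (link) + 3 (extra statement) = 13.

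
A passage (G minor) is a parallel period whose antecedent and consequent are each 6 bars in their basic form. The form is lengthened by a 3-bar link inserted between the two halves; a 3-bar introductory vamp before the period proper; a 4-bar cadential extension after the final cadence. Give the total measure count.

22 measures

Basic parallel period: 6 + 6 = 12 bars.
12 (basic form) + 3 (link) + 3 (introduction) + 4 (cadential extension) = 22.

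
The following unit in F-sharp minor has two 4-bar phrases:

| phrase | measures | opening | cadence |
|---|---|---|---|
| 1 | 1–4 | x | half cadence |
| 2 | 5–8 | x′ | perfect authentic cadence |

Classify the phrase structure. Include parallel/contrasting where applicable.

Phrase 1 ends with a half cadence (weaker) and phrase 2 with a perfect authentic cadence (stronger): antecedent + consequent = a period.
The two phrases open with the same material (x / x′), so the period is parallel.

parallel period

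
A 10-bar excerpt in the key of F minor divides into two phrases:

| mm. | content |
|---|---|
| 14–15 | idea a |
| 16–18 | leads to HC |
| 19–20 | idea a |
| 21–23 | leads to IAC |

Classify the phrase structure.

parallel period

Phrase 1 ends with a half cadence (weaker) and phrase 2 with an imperfect authentic cadence (stronger): antecedent + consequent = a period.
The two phrases open with the same material (a / a), so the period is parallel.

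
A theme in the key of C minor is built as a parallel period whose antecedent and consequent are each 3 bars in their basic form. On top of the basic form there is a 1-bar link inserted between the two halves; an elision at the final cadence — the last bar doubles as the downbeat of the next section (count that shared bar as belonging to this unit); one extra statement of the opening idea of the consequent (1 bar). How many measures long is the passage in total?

8 measures

Basic parallel period: 3 + 3 = 6 bars.
6 (basic form) + 1 (link) + 1 (extra statement) = 8.
The elision shares a bar with the next section but does not change this unit's count.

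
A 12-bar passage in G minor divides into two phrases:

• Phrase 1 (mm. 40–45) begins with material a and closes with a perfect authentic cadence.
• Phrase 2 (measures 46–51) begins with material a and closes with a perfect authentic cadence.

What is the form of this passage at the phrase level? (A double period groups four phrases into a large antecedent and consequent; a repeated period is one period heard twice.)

repeated phrase

Both phrases have the same opening (a) and the same cadence (perfect authentic cadence): the second is a restatement, not a consequent, so this is a repeated phrase rather than a period.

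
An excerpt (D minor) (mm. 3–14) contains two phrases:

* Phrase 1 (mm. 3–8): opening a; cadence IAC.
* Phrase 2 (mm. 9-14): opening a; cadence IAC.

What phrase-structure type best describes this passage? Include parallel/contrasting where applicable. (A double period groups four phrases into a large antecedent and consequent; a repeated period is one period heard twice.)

repeated phrase

Both phrases have the same opening (a) and the same cadence (imperfect authentic cadence): the second is a restatement, not a consequent, so this is a repeated phrase rather than a period.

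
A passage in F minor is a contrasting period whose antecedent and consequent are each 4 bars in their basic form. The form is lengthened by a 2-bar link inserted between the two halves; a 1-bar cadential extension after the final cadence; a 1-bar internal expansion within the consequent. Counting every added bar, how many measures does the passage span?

Basic contrasting period: 4 + 4 = 8 bars.
8 (basic form) + 2 (link) + 1 (cadential extension) + 1 (internal expansion) = 12.

12 measures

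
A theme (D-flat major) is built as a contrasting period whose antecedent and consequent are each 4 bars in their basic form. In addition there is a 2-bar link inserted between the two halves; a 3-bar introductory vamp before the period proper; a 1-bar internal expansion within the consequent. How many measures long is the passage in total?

14 measures

Basic contrasting period: 4 + 4 = 8 bars.
8 (basic form) + 2 (link) + 3 (introduction) + 1 (internal expansion) = 14.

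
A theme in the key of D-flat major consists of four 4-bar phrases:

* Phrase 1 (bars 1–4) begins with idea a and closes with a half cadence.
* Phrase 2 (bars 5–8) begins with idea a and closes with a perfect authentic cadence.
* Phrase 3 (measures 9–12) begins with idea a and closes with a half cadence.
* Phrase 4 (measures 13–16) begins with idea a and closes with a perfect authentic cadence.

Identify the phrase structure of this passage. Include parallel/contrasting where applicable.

The cadence pattern HC–PAC–HC–PAC is weak–strong twice, and phrases 3–4 restate phrases 1–2: a period heard twice, not a double period (which would end weakly at phrase 2).

repeated period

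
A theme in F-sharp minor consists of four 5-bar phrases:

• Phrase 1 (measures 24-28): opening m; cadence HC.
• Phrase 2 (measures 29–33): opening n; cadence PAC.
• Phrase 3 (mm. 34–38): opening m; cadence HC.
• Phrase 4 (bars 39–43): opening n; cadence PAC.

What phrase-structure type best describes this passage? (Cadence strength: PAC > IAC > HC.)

repeated period

The cadence pattern HC–PAC–HC–PAC is weak–strong twice, and phrases 3–4 restate phrases 1–2: a period heard twice, not a double period (which would end weakly at phrase 2).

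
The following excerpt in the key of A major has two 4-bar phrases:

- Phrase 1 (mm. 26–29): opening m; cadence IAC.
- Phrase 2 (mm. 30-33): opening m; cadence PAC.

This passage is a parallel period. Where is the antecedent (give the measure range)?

The antecedent is the phrase ending with the weaker cadence (imperfect authentic cadence, phrase 1) and the consequent the one ending more conclusively (perfect authentic cadence, phrase 2); the antecedent is mm. 26-29.

measures 26–29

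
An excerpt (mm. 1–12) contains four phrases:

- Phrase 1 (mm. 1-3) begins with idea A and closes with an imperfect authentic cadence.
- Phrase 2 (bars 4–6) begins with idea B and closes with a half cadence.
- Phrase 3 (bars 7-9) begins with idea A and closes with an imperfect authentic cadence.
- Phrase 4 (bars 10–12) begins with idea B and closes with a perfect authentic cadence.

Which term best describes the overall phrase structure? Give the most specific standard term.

Four phrases in two halves: the first half (mm. 1-6) ends with a half cadence, the second (bars 7-12) with a perfect authentic cadence — a large antecedent–consequent pair, i.e. a double period.
Phrase 3 begins with the same material as phrase 1, making it parallel.

parallel double period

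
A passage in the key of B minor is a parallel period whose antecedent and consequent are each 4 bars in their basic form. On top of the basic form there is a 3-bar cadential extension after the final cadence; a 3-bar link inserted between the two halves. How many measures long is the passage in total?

Basic parallel period: 4 + 4 = 8 bars.
8 (basic form) + 3 (cadential extension) + 3 (link) = 14.

14 measures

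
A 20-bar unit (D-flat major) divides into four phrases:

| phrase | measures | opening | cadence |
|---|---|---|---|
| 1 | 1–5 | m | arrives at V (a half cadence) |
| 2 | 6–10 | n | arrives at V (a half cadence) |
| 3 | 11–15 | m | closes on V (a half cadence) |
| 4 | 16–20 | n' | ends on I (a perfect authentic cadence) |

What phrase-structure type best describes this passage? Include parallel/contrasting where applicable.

parallel double period

Four phrases in two halves: the first half (measures 1–10) ends with a half cadence, the second (measures 11–20) with a perfect authentic cadence — a large antecedent–consequent pair, i.e. a double period.
Phrase 3 begins with the same material as phrase 1, making it parallel.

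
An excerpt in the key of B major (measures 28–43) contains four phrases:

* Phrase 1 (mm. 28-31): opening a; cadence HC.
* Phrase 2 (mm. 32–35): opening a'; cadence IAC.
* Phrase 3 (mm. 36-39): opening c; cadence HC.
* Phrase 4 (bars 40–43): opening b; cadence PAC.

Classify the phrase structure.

Four phrases in two halves: the first half (measures 28–35) ends with an imperfect authentic cadence, the second (mm. 36–43) with a perfect authentic cadence — a large antecedent–consequent pair, i.e. a double period.
Phrase 3 begins with different material from phrase 1, making it contrasting.

contrasting double period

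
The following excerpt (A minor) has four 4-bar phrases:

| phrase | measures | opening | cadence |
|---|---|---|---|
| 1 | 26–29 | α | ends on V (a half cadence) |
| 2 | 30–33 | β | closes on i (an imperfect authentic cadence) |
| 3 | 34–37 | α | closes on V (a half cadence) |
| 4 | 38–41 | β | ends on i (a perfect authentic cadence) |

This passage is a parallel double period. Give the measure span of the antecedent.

measures 26–33

In a double period the four phrases pair into a large antecedent (phrases 1–2, ending imperfect authentic cadence) and a large consequent (phrases 3–4, ending perfect authentic cadence). The antecedent spans bars 26-33.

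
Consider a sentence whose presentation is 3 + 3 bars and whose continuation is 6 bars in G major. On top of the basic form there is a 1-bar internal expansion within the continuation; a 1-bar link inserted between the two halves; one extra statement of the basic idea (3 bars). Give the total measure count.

Basic sentence: 3 + 3 + 6 = 12 bars.
12 (basic form) + 1 (internal expansion) + 1 (link) + 3 (extra statement) = 17.

17 measures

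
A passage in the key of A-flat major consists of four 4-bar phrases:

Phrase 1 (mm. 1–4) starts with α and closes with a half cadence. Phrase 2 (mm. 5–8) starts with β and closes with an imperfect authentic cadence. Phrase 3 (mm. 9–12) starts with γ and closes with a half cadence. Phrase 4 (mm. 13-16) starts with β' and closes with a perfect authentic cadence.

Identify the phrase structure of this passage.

Four phrases in two halves: the first half (mm. 1–8) ends with an imperfect authentic cadence, the second (measures 9–16) with a perfect authentic cadence — a large antecedent–consequent pair, i.e. a double period.
Phrase 3 begins with different material from phrase 1, making it contrasting.

contrasting double period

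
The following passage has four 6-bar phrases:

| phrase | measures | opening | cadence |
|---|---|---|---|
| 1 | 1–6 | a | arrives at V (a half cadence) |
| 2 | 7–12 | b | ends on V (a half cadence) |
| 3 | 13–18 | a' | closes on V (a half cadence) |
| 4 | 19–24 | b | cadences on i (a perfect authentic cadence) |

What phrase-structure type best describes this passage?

Four phrases in two halves: the first half (bars 1-12) ends with a half cadence, the second (bars 13–24) with a perfect authentic cadence — a large antecedent–consequent pair, i.e. a double period.
Phrase 3 begins with the same material as phrase 1, making it parallel.

parallel double period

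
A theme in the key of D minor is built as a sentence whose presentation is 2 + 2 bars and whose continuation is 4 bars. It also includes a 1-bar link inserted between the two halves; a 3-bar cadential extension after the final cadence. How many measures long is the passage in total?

12 measures

Basic sentence: 2 + 2 + 4 = 8 bars.
8 (basic form) + 1 (link) + 3 (cadential extension) = 12.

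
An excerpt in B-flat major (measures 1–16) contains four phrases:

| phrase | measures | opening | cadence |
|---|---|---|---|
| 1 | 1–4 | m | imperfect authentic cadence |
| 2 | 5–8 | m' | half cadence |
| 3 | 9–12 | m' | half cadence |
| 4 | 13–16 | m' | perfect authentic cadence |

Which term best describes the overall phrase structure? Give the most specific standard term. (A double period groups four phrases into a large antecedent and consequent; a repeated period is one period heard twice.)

parallel double period

Four phrases in two halves: the first half (mm. 1-8) ends with a half cadence, the second (measures 9–16) with a perfect authentic cadence — a large antecedent–consequent pair, i.e. a double period.
Phrase 3 begins with the same material as phrase 1, making it parallel.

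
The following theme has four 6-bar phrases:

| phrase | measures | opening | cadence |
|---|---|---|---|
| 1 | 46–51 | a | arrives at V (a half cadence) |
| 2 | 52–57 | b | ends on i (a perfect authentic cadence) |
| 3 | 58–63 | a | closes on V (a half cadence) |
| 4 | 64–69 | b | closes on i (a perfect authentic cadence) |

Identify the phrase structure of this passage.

repeated period

The cadence pattern HC–PAC–HC–PAC is weak–strong twice, and phrases 3–4 restate phrases 1–2: a period heard twice, not a double period (which would end weakly at phrase 2).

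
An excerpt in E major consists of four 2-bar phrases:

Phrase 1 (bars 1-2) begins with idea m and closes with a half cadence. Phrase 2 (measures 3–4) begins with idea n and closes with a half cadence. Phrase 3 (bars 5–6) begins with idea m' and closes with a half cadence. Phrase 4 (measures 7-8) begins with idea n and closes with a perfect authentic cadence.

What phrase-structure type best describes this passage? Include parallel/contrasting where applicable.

Four phrases in two halves: the first half (mm. 1–4) ends with a half cadence, the second (bars 5-8) with a perfect authentic cadence — a large antecedent–consequent pair, i.e. a double period.
Phrase 3 begins with the same material as phrase 1, making it parallel.

parallel double period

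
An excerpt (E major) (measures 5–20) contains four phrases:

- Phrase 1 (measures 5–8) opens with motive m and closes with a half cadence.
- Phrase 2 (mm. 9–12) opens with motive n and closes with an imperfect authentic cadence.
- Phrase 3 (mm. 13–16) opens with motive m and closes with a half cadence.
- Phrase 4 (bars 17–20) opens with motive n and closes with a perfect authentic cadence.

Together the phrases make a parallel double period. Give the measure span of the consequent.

measures 13–20

In a double period the first pair of phrases (ending imperfect authentic cadence) is the large antecedent and the second pair (ending perfect authentic cadence) is the large consequent; the consequent is measures 13–20.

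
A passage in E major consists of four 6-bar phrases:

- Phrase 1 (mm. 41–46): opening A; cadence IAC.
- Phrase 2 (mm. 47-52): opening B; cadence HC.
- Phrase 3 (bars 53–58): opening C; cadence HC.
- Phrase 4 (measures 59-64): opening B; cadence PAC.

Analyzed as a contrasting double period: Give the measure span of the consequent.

measures 53–64

In a double period the four phrases pair into a large antecedent (phrases 1–2, ending half cadence) and a large consequent (phrases 3–4, ending perfect authentic cadence). The consequent spans mm. 53–64.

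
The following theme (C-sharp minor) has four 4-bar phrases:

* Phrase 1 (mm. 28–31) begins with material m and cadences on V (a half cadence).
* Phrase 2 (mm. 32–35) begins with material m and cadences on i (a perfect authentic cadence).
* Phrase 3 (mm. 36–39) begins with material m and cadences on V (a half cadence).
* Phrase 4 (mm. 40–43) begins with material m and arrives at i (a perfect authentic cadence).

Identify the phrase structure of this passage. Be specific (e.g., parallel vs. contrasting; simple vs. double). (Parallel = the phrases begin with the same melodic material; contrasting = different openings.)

repeated period

The cadence pattern HC–PAC–HC–PAC is weak–strong twice, and phrases 3–4 restate phrases 1–2: a period heard twice, not a double period (which would end weakly at phrase 2).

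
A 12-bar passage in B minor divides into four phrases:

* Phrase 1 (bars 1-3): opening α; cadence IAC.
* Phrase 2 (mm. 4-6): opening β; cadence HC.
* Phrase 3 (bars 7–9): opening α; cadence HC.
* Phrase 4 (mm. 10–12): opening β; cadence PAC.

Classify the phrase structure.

Four phrases in two halves: the first half (mm. 1–6) ends with a half cadence, the second (bars 7–12) with a perfect authentic cadence — a large antecedent–consequent pair, i.e. a double period.
Phrase 3 begins with the same material as phrase 1, making it parallel.

parallel double period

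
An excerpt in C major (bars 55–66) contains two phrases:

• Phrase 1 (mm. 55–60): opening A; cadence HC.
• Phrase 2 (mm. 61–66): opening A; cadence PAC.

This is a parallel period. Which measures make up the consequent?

The phrase ending with the weaker cadence (half cadence) is the antecedent; the one ending more conclusively (perfect authentic cadence) is the consequent. The consequent is measures 61–66.

measures 61–66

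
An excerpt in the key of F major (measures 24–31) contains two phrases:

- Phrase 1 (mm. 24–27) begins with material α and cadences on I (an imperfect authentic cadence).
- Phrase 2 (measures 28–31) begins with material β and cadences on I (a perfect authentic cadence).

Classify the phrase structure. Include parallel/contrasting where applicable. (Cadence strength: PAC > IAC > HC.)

contrasting period

Phrase 1 ends with an imperfect authentic cadence (weaker) and phrase 2 with a perfect authentic cadence (stronger): antecedent + consequent = a period.
The two phrases open with different material (α / β), so the period is contrasting.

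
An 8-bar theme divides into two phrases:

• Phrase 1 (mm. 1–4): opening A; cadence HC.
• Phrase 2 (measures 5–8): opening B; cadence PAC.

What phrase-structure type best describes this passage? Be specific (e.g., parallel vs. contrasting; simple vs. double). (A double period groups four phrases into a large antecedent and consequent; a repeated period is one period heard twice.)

Phrase 1 ends with a half cadence (weaker) and phrase 2 with a perfect authentic cadence (stronger): antecedent + consequent = a period.
The two phrases open with different material (A / B), so the period is contrasting.

contrasting period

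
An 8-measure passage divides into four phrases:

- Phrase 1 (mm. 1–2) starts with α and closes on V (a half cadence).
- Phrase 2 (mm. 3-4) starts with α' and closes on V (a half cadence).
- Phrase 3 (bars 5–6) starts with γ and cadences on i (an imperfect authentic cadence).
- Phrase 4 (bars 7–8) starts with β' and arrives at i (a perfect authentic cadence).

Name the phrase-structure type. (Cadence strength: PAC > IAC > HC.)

Four phrases in two halves: the first half (measures 1-4) ends with a half cadence, the second (measures 5-8) with a perfect authentic cadence — a large antecedent–consequent pair, i.e. a double period.
Phrase 3 begins with different material from phrase 1, making it contrasting.

contrasting double period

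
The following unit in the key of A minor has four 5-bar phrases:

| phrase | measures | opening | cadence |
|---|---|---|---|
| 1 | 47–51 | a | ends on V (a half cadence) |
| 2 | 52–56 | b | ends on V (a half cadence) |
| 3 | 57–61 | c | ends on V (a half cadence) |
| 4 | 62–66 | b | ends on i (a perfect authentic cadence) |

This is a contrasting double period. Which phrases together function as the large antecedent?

phrases 1 and 2

In a double period the first pair of phrases (ending half cadence) is the large antecedent and the second pair (ending perfect authentic cadence) is the large consequent; the antecedent is phrases 1 and 2.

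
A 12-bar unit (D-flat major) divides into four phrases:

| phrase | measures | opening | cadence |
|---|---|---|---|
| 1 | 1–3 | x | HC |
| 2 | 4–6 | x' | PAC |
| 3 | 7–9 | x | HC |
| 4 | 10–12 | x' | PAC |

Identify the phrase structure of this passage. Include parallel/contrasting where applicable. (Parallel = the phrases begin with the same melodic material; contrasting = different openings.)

repeated period

The cadence pattern HC–PAC–HC–PAC is weak–strong twice, and phrases 3–4 restate phrases 1–2: a period heard twice, not a double period (which would end weakly at phrase 2).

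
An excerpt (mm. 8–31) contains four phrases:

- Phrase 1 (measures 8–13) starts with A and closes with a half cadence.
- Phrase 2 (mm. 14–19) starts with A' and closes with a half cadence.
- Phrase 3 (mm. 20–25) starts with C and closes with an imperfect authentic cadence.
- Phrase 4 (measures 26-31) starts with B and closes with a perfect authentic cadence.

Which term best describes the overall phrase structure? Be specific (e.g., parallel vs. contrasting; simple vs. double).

Four phrases in two halves: the first half (mm. 8–19) ends with a half cadence, the second (bars 20-31) with a perfect authentic cadence — a large antecedent–consequent pair, i.e. a double period.
Phrase 3 begins with different material from phrase 1, making it contrasting.

contrasting double period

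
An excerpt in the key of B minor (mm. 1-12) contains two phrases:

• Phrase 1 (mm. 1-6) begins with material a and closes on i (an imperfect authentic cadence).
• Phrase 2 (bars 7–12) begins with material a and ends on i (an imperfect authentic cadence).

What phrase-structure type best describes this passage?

repeated phrase

Both phrases have the same opening (a) and the same cadence (imperfect authentic cadence): the second is a restatement, not a consequent, so this is a repeated phrase rather than a period.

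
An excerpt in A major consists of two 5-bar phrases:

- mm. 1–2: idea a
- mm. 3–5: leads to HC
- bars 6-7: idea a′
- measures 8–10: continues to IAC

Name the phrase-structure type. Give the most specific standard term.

Phrase 1 ends with a half cadence (weaker) and phrase 2 with an imperfect authentic cadence (stronger): antecedent + consequent = a period.
The two phrases open with the same material (a / a′), so the period is parallel.

parallel period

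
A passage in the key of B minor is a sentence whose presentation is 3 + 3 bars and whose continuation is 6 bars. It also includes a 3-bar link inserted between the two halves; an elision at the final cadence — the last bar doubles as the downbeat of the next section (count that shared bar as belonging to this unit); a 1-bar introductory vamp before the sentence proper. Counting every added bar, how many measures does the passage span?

16 measures

Basic sentence: 3 + 3 + 6 = 12 bars.
12 (basic form) + 3 (link) + 1 (introduction) = 16.
The elision shares a bar with the next section but does not change this unit's count.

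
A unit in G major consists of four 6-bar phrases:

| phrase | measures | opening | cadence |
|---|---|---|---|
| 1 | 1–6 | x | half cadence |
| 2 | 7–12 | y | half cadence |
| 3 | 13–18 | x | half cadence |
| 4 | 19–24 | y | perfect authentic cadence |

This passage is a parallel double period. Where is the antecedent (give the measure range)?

measures 1–12

In a double period the four phrases pair into a large antecedent (phrases 1–2, ending half cadence) and a large consequent (phrases 3–4, ending perfect authentic cadence). The antecedent spans bars 1–12.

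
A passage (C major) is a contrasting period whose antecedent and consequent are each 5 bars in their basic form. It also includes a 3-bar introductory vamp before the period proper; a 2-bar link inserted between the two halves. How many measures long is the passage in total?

Basic contrasting period: 5 + 5 = 10 bars.
10 (basic form) + 3 (introduction) + 2 (link) = 15.

15 measures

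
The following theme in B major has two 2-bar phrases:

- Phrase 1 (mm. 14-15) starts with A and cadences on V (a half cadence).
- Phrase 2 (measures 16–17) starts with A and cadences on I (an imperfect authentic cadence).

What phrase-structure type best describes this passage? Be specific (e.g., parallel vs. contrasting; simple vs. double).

parallel period

Phrase 1 ends with a half cadence (weaker) and phrase 2 with an imperfect authentic cadence (stronger): antecedent + consequent = a period.
The two phrases open with the same material (A / A), so the period is parallel.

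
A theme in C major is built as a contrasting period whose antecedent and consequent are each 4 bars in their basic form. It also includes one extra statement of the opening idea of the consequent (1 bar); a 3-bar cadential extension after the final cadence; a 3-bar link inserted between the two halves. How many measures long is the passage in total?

Basic contrasting period: 4 + 4 = 8 bars.
8 (basic form) + 1 (extra statement) + 3 (cadential extension) + 3 (link) = 15.

15 measures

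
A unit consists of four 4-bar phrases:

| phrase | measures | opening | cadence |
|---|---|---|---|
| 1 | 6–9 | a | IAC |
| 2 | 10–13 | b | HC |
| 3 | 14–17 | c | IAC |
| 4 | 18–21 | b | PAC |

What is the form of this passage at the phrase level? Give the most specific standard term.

Four phrases in two halves: the first half (mm. 6-13) ends with a half cadence, the second (measures 14-21) with a perfect authentic cadence — a large antecedent–consequent pair, i.e. a double period.
Phrase 3 begins with different material from phrase 1, making it contrasting.

contrasting double period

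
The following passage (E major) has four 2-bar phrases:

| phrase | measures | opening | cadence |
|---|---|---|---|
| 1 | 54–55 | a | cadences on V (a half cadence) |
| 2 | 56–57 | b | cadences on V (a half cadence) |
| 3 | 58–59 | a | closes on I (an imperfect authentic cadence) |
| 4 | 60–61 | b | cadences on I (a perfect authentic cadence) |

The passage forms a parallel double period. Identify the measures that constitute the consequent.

measures 58–61

In a double period the four phrases pair into a large antecedent (phrases 1–2, ending half cadence) and a large consequent (phrases 3–4, ending perfect authentic cadence). The consequent spans measures 58–61.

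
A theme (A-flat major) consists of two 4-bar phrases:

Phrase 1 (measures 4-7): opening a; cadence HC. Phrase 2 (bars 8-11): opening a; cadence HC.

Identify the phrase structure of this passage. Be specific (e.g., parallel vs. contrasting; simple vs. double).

Both phrases have the same opening (a) and the same cadence (half cadence): the second is a restatement, not a consequent, so this is a repeated phrase rather than a period.

repeated phrase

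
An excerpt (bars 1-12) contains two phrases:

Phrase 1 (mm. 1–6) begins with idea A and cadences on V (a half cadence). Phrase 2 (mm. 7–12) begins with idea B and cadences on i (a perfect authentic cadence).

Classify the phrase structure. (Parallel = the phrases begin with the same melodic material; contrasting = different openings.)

Phrase 1 ends with a half cadence (weaker) and phrase 2 with a perfect authentic cadence (stronger): antecedent + consequent = a period.
The two phrases open with different material (A / B), so the period is contrasting.

contrasting period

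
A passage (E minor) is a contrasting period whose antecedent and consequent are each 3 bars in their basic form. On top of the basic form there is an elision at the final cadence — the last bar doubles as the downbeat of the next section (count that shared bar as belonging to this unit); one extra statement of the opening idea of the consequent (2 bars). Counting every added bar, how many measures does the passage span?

8 measures

Basic contrasting period: 3 + 3 = 6 bars.
6 (basic form) + 2 (extra statement) = 8.
The elision shares a bar with the next section but does not change this unit's count.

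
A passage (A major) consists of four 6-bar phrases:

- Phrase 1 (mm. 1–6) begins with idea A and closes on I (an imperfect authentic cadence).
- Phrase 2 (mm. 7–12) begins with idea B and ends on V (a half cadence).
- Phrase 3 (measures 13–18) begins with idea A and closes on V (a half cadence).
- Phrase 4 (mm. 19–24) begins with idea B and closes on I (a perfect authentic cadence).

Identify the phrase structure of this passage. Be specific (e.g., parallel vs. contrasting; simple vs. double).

Four phrases in two halves: the first half (measures 1–12) ends with a half cadence, the second (mm. 13–24) with a perfect authentic cadence — a large antecedent–consequent pair, i.e. a double period.
Phrase 3 begins with the same material as phrase 1, making it parallel.

parallel double period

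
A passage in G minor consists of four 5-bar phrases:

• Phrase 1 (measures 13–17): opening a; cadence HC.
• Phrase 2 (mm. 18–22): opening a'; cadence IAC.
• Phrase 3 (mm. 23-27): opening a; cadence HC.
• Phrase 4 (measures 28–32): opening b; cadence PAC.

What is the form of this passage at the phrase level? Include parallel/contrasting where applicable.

Four phrases in two halves: the first half (mm. 13–22) ends with an imperfect authentic cadence, the second (mm. 23–32) with a perfect authentic cadence — a large antecedent–consequent pair, i.e. a double period.
Phrase 3 begins with the same material as phrase 1, making it parallel.

parallel double period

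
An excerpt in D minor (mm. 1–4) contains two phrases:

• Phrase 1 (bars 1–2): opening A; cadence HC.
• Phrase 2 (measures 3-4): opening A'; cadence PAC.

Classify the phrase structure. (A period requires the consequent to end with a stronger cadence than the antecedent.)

Phrase 1 ends with a half cadence (weaker) and phrase 2 with a perfect authentic cadence (stronger): antecedent + consequent = a period.
The two phrases open with the same material (A / A'), so the period is parallel.

parallel period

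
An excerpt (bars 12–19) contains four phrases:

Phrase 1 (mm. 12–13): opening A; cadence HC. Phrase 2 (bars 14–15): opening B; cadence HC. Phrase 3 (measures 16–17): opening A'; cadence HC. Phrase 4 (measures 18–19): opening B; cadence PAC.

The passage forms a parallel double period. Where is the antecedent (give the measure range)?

measures 12–15

In a double period the four phrases pair into a large antecedent (phrases 1–2, ending half cadence) and a large consequent (phrases 3–4, ending perfect authentic cadence). The antecedent spans bars 12–15.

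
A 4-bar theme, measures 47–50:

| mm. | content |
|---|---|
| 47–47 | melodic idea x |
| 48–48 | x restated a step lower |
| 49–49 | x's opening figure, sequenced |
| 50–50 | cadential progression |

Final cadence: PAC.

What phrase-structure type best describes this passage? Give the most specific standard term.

Basic idea (m. 47) + its repetition (measure 48) form the presentation; fragmentation and cadence (measures 49–50) form the continuation — the 4-bar whole is a sentence.

sentence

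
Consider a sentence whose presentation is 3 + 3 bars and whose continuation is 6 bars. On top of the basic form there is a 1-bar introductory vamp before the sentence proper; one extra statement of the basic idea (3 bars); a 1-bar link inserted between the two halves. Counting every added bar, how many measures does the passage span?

17 measures

Basic sentence: 3 + 3 + 6 = 12 bars.
12 (basic form) + 1 (introduction) + 3 (extra statement) + 1 (link) = 17.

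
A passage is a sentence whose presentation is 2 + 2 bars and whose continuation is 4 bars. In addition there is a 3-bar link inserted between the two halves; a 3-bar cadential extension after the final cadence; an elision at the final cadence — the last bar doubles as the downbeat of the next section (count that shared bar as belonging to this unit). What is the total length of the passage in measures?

14 measures

Basic sentence: 2 + 2 + 4 = 8 bars.
8 (basic form) + 3 (link) + 3 (cadential extension) = 14.
The elision shares a bar with the next section but does not change this unit's count.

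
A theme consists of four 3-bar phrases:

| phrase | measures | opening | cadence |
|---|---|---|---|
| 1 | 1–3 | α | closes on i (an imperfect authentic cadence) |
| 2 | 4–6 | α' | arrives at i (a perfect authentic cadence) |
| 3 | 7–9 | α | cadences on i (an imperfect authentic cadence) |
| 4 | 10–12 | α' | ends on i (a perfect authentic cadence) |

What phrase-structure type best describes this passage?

The cadence pattern IAC–PAC–IAC–PAC is weak–strong twice, and phrases 3–4 restate phrases 1–2: a period heard twice, not a double period (which would end weakly at phrase 2).

repeated period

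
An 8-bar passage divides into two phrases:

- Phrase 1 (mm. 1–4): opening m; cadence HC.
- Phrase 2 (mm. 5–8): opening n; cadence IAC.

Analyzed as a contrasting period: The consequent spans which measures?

measures 5–8

The antecedent is the phrase ending with the weaker cadence (half cadence, phrase 1) and the consequent the one ending more conclusively (imperfect authentic cadence, phrase 2); the consequent is measures 5–8.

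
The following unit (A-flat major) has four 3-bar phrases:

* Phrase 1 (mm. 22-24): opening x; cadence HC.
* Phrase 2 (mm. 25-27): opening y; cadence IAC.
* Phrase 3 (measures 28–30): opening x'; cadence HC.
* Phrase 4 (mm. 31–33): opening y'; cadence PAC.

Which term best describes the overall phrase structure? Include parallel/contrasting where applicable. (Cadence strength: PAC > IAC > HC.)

Four phrases in two halves: the first half (mm. 22–27) ends with an imperfect authentic cadence, the second (mm. 28–33) with a perfect authentic cadence — a large antecedent–consequent pair, i.e. a double period.
Phrase 3 begins with the same material as phrase 1, making it parallel.

parallel double period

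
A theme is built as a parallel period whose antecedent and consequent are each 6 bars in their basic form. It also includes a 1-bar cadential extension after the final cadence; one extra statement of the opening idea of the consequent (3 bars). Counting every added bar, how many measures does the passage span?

16 measures

Basic parallel period: 6 + 6 = 12 bars.
12 (basic form) + 1 (cadential extension) + 3 (extra statement) = 16.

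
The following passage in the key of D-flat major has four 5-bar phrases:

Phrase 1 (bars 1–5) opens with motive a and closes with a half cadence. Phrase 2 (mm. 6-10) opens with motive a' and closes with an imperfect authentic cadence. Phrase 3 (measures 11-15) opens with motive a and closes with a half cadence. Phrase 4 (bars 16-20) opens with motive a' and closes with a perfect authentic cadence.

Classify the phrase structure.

Four phrases in two halves: the first half (bars 1–10) ends with an imperfect authentic cadence, the second (measures 11–20) with a perfect authentic cadence — a large antecedent–consequent pair, i.e. a double period.
Phrase 3 begins with the same material as phrase 1, making it parallel.

parallel double period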